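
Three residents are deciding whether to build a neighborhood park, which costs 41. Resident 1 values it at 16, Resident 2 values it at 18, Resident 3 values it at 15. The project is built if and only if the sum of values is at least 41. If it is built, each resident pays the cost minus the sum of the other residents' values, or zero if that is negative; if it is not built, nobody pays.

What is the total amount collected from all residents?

Total value 49 ≥ cost 41, so it is built.
Resident 1: others sum to 33; max(0, 41 - 33) = 8.
Resident 2: others sum to 31; max(0, 41 - 31) = 10.
Resident 3: others sum to 34; max(0, 41 - 34) = 7.
Total collected = 8 + 10 + 7 = 25.

25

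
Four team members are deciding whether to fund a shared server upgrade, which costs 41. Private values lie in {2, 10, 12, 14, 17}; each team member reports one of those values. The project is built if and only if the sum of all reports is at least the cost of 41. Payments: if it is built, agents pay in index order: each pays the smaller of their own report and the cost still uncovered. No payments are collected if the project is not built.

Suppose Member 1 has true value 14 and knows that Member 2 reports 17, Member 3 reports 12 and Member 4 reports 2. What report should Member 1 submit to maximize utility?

Report 2: project not built, utility 0.
Report 10: project built, pays 10, utility 14 - 10 = 4.
Report 12: project built, pays 12, utility 14 - 12 = 2.
Report 14: project built, pays 14, utility 14 - 14 = 0.
Report 17: project built, pays 17, utility 14 - 17 = -3.
The best choice is 10 with utility 4.

10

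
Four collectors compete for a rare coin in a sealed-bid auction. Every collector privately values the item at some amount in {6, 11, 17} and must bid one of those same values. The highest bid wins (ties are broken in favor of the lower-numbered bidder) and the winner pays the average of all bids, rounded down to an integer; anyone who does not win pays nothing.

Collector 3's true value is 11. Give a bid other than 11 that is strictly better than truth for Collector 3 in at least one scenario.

Suppose Collector 1 bids 6, Collector 2 bids 11 and Collector 4 bids 6.
Bid 11: loses, pays 0, utility 0.
Bid 17: wins, pays 10, utility 11 - 10 = 1.
So bidding 17 beats truth here (1 > 0).

17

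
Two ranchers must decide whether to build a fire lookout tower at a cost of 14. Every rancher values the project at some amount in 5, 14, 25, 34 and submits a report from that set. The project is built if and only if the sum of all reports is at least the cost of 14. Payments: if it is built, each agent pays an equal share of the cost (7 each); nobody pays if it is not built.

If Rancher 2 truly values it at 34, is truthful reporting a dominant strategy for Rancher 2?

Check each profile of the others' reports and compare truth against every alternative report.
Others report (5): truth gives 27, best alternative gives 27.
Others report (14): truth gives 27, best alternative gives 27.
Others report (25): truth gives 27, best alternative gives 27.
Others report (34): truth gives 27, best alternative gives 27.
In every case the truthful report is at least as good as any alternative, so it is a dominant strategy.

Yes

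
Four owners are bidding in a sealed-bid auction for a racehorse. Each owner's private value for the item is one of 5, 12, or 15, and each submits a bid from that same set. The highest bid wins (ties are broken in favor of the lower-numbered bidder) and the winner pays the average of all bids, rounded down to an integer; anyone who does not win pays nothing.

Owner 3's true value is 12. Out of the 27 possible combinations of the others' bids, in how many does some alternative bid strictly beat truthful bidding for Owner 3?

8

Others bid (5, 5, 15): truth gives 0; bid 15 gives 2 > 0. Violating.
Others bid (5, 12, 5): truth gives 0; bid 15 gives 3 > 0. Violating.
Others bid (5, 12, 12): truth gives 0; bid 15 gives 1 > 0. Violating.
Others bid (5, 12, 15): truth gives 0; bid 15 gives 1 > 0. Violating.
Others bid (5, 5, 5): truth gives 6; no alternative beats it.
Others bid (5, 5, 12): truth gives 4; no alternative beats it.
(Checking all 27 profiles: 8 have a profitable deviation, 19 do not.)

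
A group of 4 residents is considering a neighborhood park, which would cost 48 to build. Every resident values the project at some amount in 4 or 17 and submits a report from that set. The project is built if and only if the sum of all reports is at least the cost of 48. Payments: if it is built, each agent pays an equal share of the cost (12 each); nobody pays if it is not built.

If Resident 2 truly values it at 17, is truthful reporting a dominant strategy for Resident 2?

Check each profile of the others' reports and compare truth against every alternative report.
Others report (4, 17, 17): truth gives 5, best alternative gives 0.
Others report (17, 4, 17): truth gives 5, best alternative gives 0.
Others report (17, 17, 4): truth gives 5, best alternative gives 0.
Others report (17, 17, 17): truth gives 5, best alternative gives 5.
Others report (4, 4, 4): truth gives 0, best alternative gives 0.
Others report (4, 4, 17): truth gives 0, best alternative gives 0.
(Remaining 2 profiles checked similarly; truth is weakly best in each.)
In every case the truthful report is at least as good as any alternative, so it is a dominant strategy.

Yes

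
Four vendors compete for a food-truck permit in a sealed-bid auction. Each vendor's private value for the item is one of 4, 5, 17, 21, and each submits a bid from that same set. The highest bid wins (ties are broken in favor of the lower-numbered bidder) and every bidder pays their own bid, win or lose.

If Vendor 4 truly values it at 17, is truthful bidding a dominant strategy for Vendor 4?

No

Consider the case where Vendor 1 bids 4, Vendor 2 bids 4 and Vendor 3 bids 4.
Truthful bid 17: wins, pays 17, utility 17 - 17 = 0.
Bid 5 instead: wins, pays 5, utility 17 - 5 = 12.
Since 12 > 0, bidding 5 is strictly better here, so truthful bidding is not dominant.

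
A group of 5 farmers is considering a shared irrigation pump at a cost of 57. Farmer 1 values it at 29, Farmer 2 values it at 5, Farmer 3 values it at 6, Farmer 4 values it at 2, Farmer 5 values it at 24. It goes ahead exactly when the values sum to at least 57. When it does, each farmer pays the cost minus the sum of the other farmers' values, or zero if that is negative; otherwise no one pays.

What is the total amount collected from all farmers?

35

Total value 66 ≥ cost 57, so it is built.
Farmer 1: others sum to 37; max(0, 57 - 37) = 20.
Farmer 2: others sum to 61; max(0, 57 - 61) = 0.
Farmer 3: others sum to 60; max(0, 57 - 60) = 0.
Farmer 4: others sum to 64; max(0, 57 - 64) = 0.
Farmer 5: others sum to 42; max(0, 57 - 42) = 15.
Total collected = 20 + 0 + 0 + 0 + 15 = 35.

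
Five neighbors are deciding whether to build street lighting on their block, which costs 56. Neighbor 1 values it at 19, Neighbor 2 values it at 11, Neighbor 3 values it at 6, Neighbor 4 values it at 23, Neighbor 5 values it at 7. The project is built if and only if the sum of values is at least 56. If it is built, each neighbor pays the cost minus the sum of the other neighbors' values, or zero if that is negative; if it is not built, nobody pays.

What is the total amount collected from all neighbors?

Total value 66 ≥ cost 56, so it is built.
Neighbor 1: others sum to 47; max(0, 56 - 47) = 9.
Neighbor 2: others sum to 55; max(0, 56 - 55) = 1.
Neighbor 3: others sum to 60; max(0, 56 - 60) = 0.
Neighbor 4: others sum to 43; max(0, 56 - 43) = 13.
Neighbor 5: others sum to 59; max(0, 56 - 59) = 0.
Total collected = 9 + 1 + 0 + 13 + 0 = 23.

23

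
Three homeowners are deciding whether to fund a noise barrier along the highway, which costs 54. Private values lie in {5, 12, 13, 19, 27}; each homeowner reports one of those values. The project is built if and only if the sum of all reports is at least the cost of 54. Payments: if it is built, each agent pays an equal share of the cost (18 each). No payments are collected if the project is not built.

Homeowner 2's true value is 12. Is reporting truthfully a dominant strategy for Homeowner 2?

Consider the case where Homeowner 1 reports 19 and Homeowner 3 reports 27.
Truthful report 12: project built, pays 18, utility 12 - 18 = -6.
Report 5 instead: project not built, utility 0.
Since 0 > -6, reporting 5 is strictly better here, so truthful reporting is not dominant.

No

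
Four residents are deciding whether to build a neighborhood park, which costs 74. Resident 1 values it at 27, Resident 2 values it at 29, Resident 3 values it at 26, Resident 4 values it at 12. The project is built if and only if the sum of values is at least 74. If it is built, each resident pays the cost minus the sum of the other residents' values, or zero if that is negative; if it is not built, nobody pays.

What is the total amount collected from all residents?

Total value 94 ≥ cost 74, so it is built.
Resident 1: others sum to 67; max(0, 74 - 67) = 7.
Resident 2: others sum to 65; max(0, 74 - 65) = 9.
Resident 3: others sum to 68; max(0, 74 - 68) = 6.
Resident 4: others sum to 82; max(0, 74 - 82) = 0.
Total collected = 7 + 9 + 6 + 0 = 22.

22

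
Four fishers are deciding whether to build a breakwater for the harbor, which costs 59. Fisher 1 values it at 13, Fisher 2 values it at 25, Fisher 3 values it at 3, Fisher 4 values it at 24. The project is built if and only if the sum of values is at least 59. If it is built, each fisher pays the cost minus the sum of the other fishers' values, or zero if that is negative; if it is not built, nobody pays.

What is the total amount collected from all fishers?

Total value 65 ≥ cost 59, so it is built.
Fisher 1: others sum to 52; max(0, 59 - 52) = 7.
Fisher 2: others sum to 40; max(0, 59 - 40) = 19.
Fisher 3: others sum to 62; max(0, 59 - 62) = 0.
Fisher 4: others sum to 41; max(0, 59 - 41) = 18.
Total collected = 7 + 19 + 0 + 18 = 44.

44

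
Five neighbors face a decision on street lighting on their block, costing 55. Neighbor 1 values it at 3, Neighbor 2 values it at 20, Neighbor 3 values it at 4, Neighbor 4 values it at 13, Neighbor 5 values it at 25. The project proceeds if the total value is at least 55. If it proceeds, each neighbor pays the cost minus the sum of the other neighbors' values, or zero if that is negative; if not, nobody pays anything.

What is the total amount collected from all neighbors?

Total value 65 ≥ cost 55, so it is built.
Neighbor 1: others sum to 62; max(0, 55 - 62) = 0.
Neighbor 2: others sum to 45; max(0, 55 - 45) = 10.
Neighbor 3: others sum to 61; max(0, 55 - 61) = 0.
Neighbor 4: others sum to 52; max(0, 55 - 52) = 3.
Neighbor 5: others sum to 40; max(0, 55 - 40) = 15.
Total collected = 0 + 10 + 0 + 3 + 15 = 28.

28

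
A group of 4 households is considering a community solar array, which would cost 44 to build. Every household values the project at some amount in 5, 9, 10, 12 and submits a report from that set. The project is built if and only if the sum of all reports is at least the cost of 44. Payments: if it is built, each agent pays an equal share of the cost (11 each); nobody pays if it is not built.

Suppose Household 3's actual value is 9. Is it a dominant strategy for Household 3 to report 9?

No

Consider the case where Household 1 reports 12, Household 2 reports 12 and Household 4 reports 12.
Truthful report 9: project built, pays 11, utility 9 - 11 = -2.
Report 5 instead: project not built, utility 0.
Since 0 > -2, reporting 5 is strictly better here, so truthful reporting is not dominant.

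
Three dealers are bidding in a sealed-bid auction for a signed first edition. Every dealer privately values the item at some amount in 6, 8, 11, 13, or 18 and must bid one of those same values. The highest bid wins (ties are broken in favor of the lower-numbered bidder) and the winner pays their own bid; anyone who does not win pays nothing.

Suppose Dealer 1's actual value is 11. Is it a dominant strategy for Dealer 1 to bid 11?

No

Consider the case where Dealer 2 bids 6 and Dealer 3 bids 6.
Truthful bid 11: wins, pays 11, utility 11 - 11 = 0.
Bid 6 instead: wins, pays 6, utility 11 - 6 = 5.
Since 5 > 0, bidding 6 is strictly better here, so truthful bidding is not dominant.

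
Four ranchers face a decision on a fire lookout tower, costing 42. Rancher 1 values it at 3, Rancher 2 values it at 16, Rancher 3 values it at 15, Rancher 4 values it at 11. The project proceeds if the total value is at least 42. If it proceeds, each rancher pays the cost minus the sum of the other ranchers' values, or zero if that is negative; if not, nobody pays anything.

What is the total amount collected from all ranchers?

33

Total value 45 ≥ cost 42, so it is built.
Rancher 1: others sum to 42; max(0, 42 - 42) = 0.
Rancher 2: others sum to 29; max(0, 42 - 29) = 13.
Rancher 3: others sum to 30; max(0, 42 - 30) = 12.
Rancher 4: others sum to 34; max(0, 42 - 34) = 8.
Total collected = 0 + 13 + 12 + 8 = 33.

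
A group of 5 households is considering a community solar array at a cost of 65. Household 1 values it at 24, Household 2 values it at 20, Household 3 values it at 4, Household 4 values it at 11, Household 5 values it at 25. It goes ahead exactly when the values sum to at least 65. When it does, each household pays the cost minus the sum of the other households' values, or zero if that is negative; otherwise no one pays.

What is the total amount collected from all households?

Total value 84 ≥ cost 65, so it is built.
Household 1: others sum to 60; max(0, 65 - 60) = 5.
Household 2: others sum to 64; max(0, 65 - 64) = 1.
Household 3: others sum to 80; max(0, 65 - 80) = 0.
Household 4: others sum to 73; max(0, 65 - 73) = 0.
Household 5: others sum to 59; max(0, 65 - 59) = 6.
Total collected = 5 + 1 + 0 + 0 + 6 = 12.

12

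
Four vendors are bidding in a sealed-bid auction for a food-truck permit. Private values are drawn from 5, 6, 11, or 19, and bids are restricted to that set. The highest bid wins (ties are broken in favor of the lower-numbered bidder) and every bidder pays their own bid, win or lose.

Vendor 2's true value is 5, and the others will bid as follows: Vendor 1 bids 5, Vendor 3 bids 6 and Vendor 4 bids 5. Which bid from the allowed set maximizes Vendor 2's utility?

Bid 5: loses but pays 5, utility -5.
Bid 6: wins, pays 6, utility 5 - 6 = -1.
Bid 11: wins, pays 11, utility 5 - 11 = -6.
Bid 19: wins, pays 19, utility 5 - 19 = -14.
The best choice is 6 with utility -1.

6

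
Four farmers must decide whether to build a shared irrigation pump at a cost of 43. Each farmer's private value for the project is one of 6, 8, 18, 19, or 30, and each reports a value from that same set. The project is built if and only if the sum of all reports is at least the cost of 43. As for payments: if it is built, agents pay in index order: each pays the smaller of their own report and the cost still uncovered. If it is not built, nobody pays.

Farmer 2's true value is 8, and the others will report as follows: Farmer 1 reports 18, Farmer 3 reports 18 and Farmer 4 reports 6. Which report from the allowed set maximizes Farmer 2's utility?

Report 6: project built, pays 6, utility 8 - 6 = 2.
Report 8: project built, pays 8, utility 8 - 8 = 0.
Report 18: project built, pays 18, utility 8 - 18 = -10.
Report 19: project built, pays 19, utility 8 - 19 = -11.
Report 30: project built, pays 25, utility 8 - 25 = -17.
The best choice is 6 with utility 2.

6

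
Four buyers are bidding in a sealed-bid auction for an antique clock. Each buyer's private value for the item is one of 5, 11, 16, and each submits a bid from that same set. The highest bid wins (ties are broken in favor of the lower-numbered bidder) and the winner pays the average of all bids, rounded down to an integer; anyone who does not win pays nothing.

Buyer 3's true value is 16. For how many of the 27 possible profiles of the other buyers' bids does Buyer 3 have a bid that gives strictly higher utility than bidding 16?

Others bid (5, 5, 5): truth gives 9; bid 11 gives 10 > 9. Violating.
Others bid (5, 5, 11): truth gives 7; bid 11 gives 8 > 7. Violating.
Others bid (5, 5, 16): truth gives 6; no alternative beats it.
Others bid (5, 11, 5): truth gives 7; no alternative beats it.
(Checking all 27 profiles: 2 have a profitable deviation, 25 do not.)

2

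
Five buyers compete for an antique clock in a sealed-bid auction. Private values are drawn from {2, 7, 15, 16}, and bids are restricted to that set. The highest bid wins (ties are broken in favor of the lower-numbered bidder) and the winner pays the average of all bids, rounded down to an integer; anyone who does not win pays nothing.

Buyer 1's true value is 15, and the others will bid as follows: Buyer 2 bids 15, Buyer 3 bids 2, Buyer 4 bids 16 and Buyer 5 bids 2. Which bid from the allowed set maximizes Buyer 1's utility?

Bid 2: loses, pays 0, utility 0.
Bid 7: loses, pays 0, utility 0.
Bid 15: loses, pays 0, utility 0.
Bid 16: wins, pays 10, utility 15 - 10 = 5.
The best choice is 16 with utility 5.

16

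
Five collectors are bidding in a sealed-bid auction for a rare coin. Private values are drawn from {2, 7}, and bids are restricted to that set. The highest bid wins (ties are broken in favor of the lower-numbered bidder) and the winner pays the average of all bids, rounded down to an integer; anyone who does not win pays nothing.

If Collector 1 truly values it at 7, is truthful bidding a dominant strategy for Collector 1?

Consider the case where Collector 2 bids 2, Collector 3 bids 2, Collector 4 bids 2 and Collector 5 bids 2.
Truthful bid 7: wins, pays 3, utility 7 - 3 = 4.
Bid 2 instead: wins, pays 2, utility 7 - 2 = 5.
Since 5 > 4, bidding 2 is strictly better here, so truthful bidding is not dominant.

No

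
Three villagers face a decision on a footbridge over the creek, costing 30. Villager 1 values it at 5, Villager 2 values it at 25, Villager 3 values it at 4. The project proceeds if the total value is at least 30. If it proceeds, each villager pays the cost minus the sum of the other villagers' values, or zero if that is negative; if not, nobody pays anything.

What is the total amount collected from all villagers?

22

Total value 34 ≥ cost 30, so it is built.
Villager 1: others sum to 29; max(0, 30 - 29) = 1.
Villager 2: others sum to 9; max(0, 30 - 9) = 21.
Villager 3: others sum to 30; max(0, 30 - 30) = 0.
Total collected = 1 + 21 + 0 = 22.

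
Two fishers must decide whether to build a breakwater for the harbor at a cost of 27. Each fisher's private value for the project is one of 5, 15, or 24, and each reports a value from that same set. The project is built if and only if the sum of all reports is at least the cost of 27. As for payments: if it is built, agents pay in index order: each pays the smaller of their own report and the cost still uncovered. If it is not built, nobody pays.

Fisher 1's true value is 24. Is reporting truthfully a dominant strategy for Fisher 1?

No

Consider the case where Fisher 2 reports 15.
Truthful report 24: project built, pays 24, utility 24 - 24 = 0.
Report 15 instead: project built, pays 15, utility 24 - 15 = 9.
Since 9 > 0, reporting 15 is strictly better here, so truthful reporting is not dominant.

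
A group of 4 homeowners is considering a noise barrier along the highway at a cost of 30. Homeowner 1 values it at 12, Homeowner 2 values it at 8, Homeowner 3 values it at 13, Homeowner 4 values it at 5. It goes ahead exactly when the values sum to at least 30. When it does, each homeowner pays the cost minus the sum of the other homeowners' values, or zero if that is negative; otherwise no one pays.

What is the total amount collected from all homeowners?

Total value 38 ≥ cost 30, so it is built.
Homeowner 1: others sum to 26; max(0, 30 - 26) = 4.
Homeowner 2: others sum to 30; max(0, 30 - 30) = 0.
Homeowner 3: others sum to 25; max(0, 30 - 25) = 5.
Homeowner 4: others sum to 33; max(0, 30 - 33) = 0.
Total collected = 4 + 0 + 5 + 0 = 9.

9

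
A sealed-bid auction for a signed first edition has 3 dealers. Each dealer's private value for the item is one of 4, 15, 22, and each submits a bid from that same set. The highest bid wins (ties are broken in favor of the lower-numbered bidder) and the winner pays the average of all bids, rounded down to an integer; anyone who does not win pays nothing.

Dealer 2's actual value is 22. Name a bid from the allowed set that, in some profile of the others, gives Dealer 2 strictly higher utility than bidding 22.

15

Suppose Dealer 1 bids 4 and Dealer 3 bids 4.
Bid 22: wins, pays 10, utility 22 - 10 = 12.
Bid 15: wins, pays 7, utility 22 - 7 = 15.
So bidding 15 beats truth here (15 > 12).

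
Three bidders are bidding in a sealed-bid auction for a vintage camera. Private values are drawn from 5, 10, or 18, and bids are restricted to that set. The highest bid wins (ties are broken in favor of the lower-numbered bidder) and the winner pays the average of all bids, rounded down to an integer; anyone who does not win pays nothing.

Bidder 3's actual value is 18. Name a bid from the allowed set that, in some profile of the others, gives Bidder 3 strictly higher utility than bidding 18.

Suppose Bidder 1 bids 5 and Bidder 2 bids 5.
Bid 18: wins, pays 9, utility 18 - 9 = 9.
Bid 10: wins, pays 6, utility 18 - 6 = 12.
So bidding 10 beats truth here (12 > 9).

10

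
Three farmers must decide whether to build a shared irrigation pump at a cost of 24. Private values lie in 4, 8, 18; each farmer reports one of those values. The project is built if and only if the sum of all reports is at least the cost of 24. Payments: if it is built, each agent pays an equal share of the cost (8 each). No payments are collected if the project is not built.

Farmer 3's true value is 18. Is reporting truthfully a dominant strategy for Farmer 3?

Check each profile of the others' reports and compare truth against every alternative report.
Others report (4, 4): truth gives 10, best alternative gives 0.
Others report (4, 8): truth gives 10, best alternative gives 0.
Others report (8, 4): truth gives 10, best alternative gives 0.
Others report (4, 18): truth gives 10, best alternative gives 10.
Others report (8, 8): truth gives 10, best alternative gives 10.
Others report (8, 18): truth gives 10, best alternative gives 10.
(Remaining 3 profiles checked similarly; truth is weakly best in each.)
In every case the truthful report is at least as good as any alternative, so it is a dominant strategy.

Yes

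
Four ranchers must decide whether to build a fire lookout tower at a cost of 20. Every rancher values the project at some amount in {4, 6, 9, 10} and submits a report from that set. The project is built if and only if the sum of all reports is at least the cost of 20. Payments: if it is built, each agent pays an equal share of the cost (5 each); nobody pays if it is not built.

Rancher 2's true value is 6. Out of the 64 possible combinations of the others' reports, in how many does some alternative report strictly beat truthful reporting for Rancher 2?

1

Others report (4, 4, 4): truth gives 0; report 9 gives 1 > 0. Violating.
Others report (4, 4, 6): truth gives 1; no alternative beats it.
Others report (4, 4, 9): truth gives 1; no alternative beats it.
(Checking all 64 profiles: 1 has a profitable deviation, 63 do not.)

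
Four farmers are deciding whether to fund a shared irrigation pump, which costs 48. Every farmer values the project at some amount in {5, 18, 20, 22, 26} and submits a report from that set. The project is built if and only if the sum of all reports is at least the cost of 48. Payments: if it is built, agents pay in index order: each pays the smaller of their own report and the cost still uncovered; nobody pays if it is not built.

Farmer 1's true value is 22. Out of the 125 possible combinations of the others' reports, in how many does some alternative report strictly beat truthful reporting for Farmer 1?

Others report (5, 5, 18): truth gives 0; report 20 gives 2 > 0. Violating.
Others report (5, 5, 20): truth gives 0; report 18 gives 4 > 0. Violating.
Others report (5, 5, 22): truth gives 0; report 18 gives 4 > 0. Violating.
Others report (5, 5, 26): truth gives 0; report 18 gives 4 > 0. Violating.
Others report (5, 5, 5): truth gives 0; no alternative beats it.
(Checking all 125 profiles: 124 have a profitable deviation, 1 does not.)

124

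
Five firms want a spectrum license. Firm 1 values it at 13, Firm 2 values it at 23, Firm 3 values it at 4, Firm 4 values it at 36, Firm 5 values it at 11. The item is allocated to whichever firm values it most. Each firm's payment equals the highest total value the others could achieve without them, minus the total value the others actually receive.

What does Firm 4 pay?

Firm 4 has the highest value and receives the item.
Without Firm 4, the item would go to the next-highest value, 23, so the others could achieve 23.
With Firm 4 present and winning, the others receive nothing, so their total is 0.
Payment = 23 - 0 = 23.

23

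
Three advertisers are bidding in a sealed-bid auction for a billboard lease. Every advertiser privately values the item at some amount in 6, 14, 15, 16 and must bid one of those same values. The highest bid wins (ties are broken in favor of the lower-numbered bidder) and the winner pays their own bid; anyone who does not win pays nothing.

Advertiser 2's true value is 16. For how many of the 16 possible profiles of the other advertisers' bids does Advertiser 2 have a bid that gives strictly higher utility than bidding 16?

6

Others bid (6, 6): truth gives 0; bid 14 gives 2 > 0. Violating.
Others bid (6, 14): truth gives 0; bid 14 gives 2 > 0. Violating.
Others bid (6, 15): truth gives 0; bid 15 gives 1 > 0. Violating.
Others bid (14, 6): truth gives 0; bid 15 gives 1 > 0. Violating.
Others bid (6, 16): truth gives 0; no alternative beats it.
Others bid (14, 16): truth gives 0; no alternative beats it.
(Checking all 16 profiles: 6 have a profitable deviation, 10 do not.)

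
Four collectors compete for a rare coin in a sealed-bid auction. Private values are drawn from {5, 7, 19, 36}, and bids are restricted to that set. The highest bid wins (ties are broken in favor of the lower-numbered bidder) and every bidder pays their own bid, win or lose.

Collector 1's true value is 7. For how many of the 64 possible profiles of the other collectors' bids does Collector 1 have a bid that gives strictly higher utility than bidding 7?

57

Others bid (5, 5, 5): truth gives 0; bid 5 gives 2 > 0. Violating.
Others bid (5, 5, 19): truth gives -7; bid 5 gives -5 > -7. Violating.
Others bid (5, 5, 36): truth gives -7; bid 5 gives -5 > -7. Violating.
Others bid (5, 7, 19): truth gives -7; bid 5 gives -5 > -7. Violating.
Others bid (5, 5, 7): truth gives 0; no alternative beats it.
Others bid (5, 7, 5): truth gives 0; no alternative beats it.
(Checking all 64 profiles: 57 have a profitable deviation, 7 do not.)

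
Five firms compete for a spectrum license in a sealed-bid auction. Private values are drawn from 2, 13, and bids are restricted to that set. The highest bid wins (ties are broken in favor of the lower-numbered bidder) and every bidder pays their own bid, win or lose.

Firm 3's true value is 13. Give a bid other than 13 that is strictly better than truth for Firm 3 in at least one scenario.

2

Suppose Firm 1 bids 2, Firm 2 bids 13, Firm 4 bids 2 and Firm 5 bids 2.
Bid 13: loses but pays 13, utility -13.
Bid 2: loses but pays 2, utility -2.
So bidding 2 beats truth here (-2 > -13).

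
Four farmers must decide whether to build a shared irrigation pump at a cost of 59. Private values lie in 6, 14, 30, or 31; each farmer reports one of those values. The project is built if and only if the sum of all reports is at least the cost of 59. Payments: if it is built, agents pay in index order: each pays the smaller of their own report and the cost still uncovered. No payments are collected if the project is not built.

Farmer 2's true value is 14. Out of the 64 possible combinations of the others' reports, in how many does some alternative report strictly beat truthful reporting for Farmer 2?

38

Others report (6, 30, 30): truth gives 0; report 6 gives 8 > 0. Violating.
Others report (6, 30, 31): truth gives 0; report 6 gives 8 > 0. Violating.
Others report (6, 31, 30): truth gives 0; report 6 gives 8 > 0. Violating.
Others report (6, 31, 31): truth gives 0; report 6 gives 8 > 0. Violating.
Others report (6, 6, 6): truth gives 0; no alternative beats it.
Others report (6, 6, 14): truth gives 0; no alternative beats it.
(Checking all 64 profiles: 38 have a profitable deviation, 26 do not.)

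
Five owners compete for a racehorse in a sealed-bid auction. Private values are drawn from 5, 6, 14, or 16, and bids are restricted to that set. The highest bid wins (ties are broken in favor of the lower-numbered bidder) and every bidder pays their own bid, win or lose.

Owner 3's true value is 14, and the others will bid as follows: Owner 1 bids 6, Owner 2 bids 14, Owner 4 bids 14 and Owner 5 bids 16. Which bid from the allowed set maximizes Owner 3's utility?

Bid 5: loses but pays 5, utility -5.
Bid 6: loses but pays 6, utility -6.
Bid 14: loses but pays 14, utility -14.
Bid 16: wins, pays 16, utility 14 - 16 = -2.
The best choice is 16 with utility -2.

16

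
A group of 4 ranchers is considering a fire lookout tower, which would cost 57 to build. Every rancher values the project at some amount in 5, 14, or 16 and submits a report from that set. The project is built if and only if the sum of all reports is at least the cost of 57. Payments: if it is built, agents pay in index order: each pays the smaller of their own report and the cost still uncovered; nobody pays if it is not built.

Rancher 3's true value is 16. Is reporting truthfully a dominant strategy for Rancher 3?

Consider the case where Rancher 1 reports 14, Rancher 2 reports 14 and Rancher 4 reports 16.
Truthful report 16: project built, pays 16, utility 16 - 16 = 0.
Report 14 instead: project built, pays 14, utility 16 - 14 = 2.
Since 2 > 0, reporting 14 is strictly better here, so truthful reporting is not dominant.

No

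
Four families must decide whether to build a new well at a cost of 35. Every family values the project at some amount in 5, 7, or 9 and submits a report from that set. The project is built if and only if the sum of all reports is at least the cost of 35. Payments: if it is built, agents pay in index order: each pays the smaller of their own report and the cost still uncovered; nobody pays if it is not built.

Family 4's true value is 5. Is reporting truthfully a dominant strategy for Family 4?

Check each profile of the others' reports and compare truth against every alternative report.
Others report (5, 5, 5): truth gives 0, best alternative gives 0.
Others report (5, 5, 7): truth gives 0, best alternative gives 0.
Others report (5, 5, 9): truth gives 0, best alternative gives 0.
Others report (5, 7, 5): truth gives 0, best alternative gives 0.
Others report (5, 7, 7): truth gives 0, best alternative gives 0.
Others report (5, 7, 9): truth gives 0, best alternative gives 0.
(Remaining 21 profiles checked similarly; truth is weakly best in each.)
In every case the truthful report is at least as good as any alternative, so it is a dominant strategy.

Yes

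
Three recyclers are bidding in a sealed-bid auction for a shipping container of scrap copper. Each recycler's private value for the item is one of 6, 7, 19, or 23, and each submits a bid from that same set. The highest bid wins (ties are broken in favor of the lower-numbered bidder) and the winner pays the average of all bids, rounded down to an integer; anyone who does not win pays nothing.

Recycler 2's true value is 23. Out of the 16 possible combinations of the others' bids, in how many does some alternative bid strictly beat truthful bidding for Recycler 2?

6

Others bid (6, 6): truth gives 12; bid 7 gives 17 > 12. Violating.
Others bid (6, 7): truth gives 11; bid 7 gives 17 > 11. Violating.
Others bid (6, 19): truth gives 7; bid 19 gives 9 > 7. Violating.
Others bid (7, 6): truth gives 11; bid 19 gives 13 > 11. Violating.
Others bid (6, 23): truth gives 6; no alternative beats it.
Others bid (7, 23): truth gives 6; no alternative beats it.
(Checking all 16 profiles: 6 have a profitable deviation, 10 do not.)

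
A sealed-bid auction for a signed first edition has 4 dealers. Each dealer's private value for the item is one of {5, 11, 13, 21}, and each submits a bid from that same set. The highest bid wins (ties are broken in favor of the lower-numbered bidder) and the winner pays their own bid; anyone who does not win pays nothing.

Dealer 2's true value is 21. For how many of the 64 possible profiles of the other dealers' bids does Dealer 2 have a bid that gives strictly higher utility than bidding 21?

Others bid (5, 5, 5): truth gives 0; bid 11 gives 10 > 0. Violating.
Others bid (5, 5, 11): truth gives 0; bid 11 gives 10 > 0. Violating.
Others bid (5, 5, 13): truth gives 0; bid 13 gives 8 > 0. Violating.
Others bid (5, 11, 5): truth gives 0; bid 11 gives 10 > 0. Violating.
Others bid (5, 5, 21): truth gives 0; no alternative beats it.
Others bid (5, 11, 21): truth gives 0; no alternative beats it.
(Checking all 64 profiles: 18 have a profitable deviation, 46 do not.)

18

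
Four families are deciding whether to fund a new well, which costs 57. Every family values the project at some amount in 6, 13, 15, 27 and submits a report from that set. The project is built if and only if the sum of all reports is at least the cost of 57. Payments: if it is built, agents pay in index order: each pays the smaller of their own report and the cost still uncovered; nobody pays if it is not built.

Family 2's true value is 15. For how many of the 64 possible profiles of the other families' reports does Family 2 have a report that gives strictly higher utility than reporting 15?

35

Others report (6, 13, 27): truth gives 0; report 13 gives 2 > 0. Violating.
Others report (6, 15, 27): truth gives 0; report 13 gives 2 > 0. Violating.
Others report (6, 27, 13): truth gives 0; report 13 gives 2 > 0. Violating.
Others report (6, 27, 15): truth gives 0; report 13 gives 2 > 0. Violating.
Others report (6, 6, 6): truth gives 0; no alternative beats it.
Others report (6, 6, 13): truth gives 0; no alternative beats it.
(Checking all 64 profiles: 35 have a profitable deviation, 29 do not.)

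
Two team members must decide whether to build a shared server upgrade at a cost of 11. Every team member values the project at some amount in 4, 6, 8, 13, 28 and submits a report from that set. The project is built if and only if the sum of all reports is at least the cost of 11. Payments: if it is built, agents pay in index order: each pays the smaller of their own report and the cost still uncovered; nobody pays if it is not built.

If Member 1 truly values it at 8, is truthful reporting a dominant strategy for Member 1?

No

Consider the case where Member 2 reports 6.
Truthful report 8: project built, pays 8, utility 8 - 8 = 0.
Report 6 instead: project built, pays 6, utility 8 - 6 = 2.
Since 2 > 0, reporting 6 is strictly better here, so truthful reporting is not dominant.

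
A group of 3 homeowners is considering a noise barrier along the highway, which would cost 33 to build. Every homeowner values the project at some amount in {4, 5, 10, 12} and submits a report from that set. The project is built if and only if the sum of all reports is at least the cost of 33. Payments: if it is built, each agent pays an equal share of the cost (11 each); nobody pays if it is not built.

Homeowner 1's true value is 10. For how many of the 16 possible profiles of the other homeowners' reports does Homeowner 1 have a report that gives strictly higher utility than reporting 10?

Others report (12, 12): truth gives -1; report 4 gives 0 > -1. Violating.
Others report (4, 4): truth gives 0; no alternative beats it.
Others report (4, 5): truth gives 0; no alternative beats it.
(Checking all 16 profiles: 1 has a profitable deviation, 15 do not.)

1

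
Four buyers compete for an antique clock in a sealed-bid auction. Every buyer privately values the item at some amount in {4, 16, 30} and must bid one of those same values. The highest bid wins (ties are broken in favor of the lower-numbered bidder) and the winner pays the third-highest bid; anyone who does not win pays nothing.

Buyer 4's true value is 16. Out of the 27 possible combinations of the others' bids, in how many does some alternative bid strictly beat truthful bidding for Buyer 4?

Others bid (4, 4, 16): truth gives 0; bid 30 gives 12 > 0. Violating.
Others bid (4, 16, 4): truth gives 0; bid 30 gives 12 > 0. Violating.
Others bid (16, 4, 4): truth gives 0; bid 30 gives 12 > 0. Violating.
Others bid (4, 4, 4): truth gives 12; no alternative beats it.
Others bid (4, 4, 30): truth gives 0; no alternative beats it.
(Checking all 27 profiles: 3 have a profitable deviation, 24 do not.)

3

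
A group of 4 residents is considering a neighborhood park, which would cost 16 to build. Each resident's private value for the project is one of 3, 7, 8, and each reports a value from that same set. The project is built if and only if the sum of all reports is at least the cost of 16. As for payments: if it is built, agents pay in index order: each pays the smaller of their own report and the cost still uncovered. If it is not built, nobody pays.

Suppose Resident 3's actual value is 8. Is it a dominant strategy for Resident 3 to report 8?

Consider the case where Resident 1 reports 3, Resident 2 reports 3 and Resident 4 reports 3.
Truthful report 8: project built, pays 8, utility 8 - 8 = 0.
Report 7 instead: project built, pays 7, utility 8 - 7 = 1.
Since 1 > 0, reporting 7 is strictly better here, so truthful reporting is not dominant.

No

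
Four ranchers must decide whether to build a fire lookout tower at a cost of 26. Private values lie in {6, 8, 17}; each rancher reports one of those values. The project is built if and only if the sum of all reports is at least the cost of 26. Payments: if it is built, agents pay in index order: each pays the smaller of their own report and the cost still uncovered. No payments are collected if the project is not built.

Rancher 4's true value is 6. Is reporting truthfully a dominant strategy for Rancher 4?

Yes

Check each profile of the others' reports and compare truth against every alternative report.
Others report (6, 6, 6): truth gives 0, best alternative gives -2.
Others report (6, 6, 17): truth gives 6, best alternative gives 6.
Others report (6, 8, 17): truth gives 6, best alternative gives 6.
Others report (6, 17, 6): truth gives 6, best alternative gives 6.
Others report (6, 17, 8): truth gives 6, best alternative gives 6.
Others report (6, 17, 17): truth gives 6, best alternative gives 6.
(Remaining 21 profiles checked similarly; truth is weakly best in each.)
In every case the truthful report is at least as good as any alternative, so it is a dominant strategy.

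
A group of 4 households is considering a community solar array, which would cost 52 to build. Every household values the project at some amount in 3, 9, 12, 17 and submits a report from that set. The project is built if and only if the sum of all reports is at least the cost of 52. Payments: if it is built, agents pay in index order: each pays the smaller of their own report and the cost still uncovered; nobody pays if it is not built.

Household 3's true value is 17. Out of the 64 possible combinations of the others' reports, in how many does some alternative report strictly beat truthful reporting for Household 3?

Others report (9, 17, 17): truth gives 0; report 9 gives 8 > 0. Violating.
Others report (12, 12, 17): truth gives 0; report 12 gives 5 > 0. Violating.
Others report (12, 17, 12): truth gives 0; report 12 gives 5 > 0. Violating.
Others report (12, 17, 17): truth gives 0; report 9 gives 8 > 0. Violating.
Others report (3, 3, 3): truth gives 0; no alternative beats it.
Others report (3, 3, 9): truth gives 0; no alternative beats it.
(Checking all 64 profiles: 10 have a profitable deviation, 54 do not.)

10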